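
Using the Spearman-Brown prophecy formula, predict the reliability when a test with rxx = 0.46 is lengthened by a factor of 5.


r_new = (n * rxx) / (1 + (n-1) * rxx)
r_new = (5 * 0.46) / (1 + 4 * 0.46)
r_new = 2.3 / 2.84
r_new = 0.8099

0.8099


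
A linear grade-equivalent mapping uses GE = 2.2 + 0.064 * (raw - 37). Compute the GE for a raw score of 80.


raw - median = 80 - 37 = 43
slope * diff = 0.064 * 43 = 2.752
GE = 2.2 + 2.752
GE = 4.952

4.952


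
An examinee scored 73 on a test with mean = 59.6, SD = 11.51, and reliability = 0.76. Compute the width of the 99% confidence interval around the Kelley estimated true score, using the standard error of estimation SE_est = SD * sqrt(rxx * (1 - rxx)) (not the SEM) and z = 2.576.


True score estimate = 0.76*73 + 0.24*59.6 = 69.784
SE_est = SD * sqrt(rxx * (1 - rxx)) = 11.51 * sqrt(0.76 * 0.24) = 11.51 * sqrt(0.1824) = 4.915727
CI = T_est +/- z * SE_est, so width = 2 * z * SE_est = 2 * 2.576 * 4.915727
Width = 25.3258

25.3258


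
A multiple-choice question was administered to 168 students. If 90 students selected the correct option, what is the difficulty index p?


Item difficulty p = number correct / total examinees
p = 90 / 168
p = 0.5357

0.5357


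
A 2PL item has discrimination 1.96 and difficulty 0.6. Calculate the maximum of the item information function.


For 2PL, max info at theta = b = 0.6
I_max = a^2 / 4 = 1.96^2 / 4
= 3.8416 / 4
I_max = 0.9604

0.9604


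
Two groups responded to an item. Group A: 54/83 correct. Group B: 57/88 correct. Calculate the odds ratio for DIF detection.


Odds_A = 54/29 = 1.8621
Odds_B = 57/31 = 1.8387
OR = Odds_A / Odds_B = 1.8621 / 1.8387
Exactly, OR = (54 * 31) / (29 * 57) = 1674 / 1653
OR = 1.0127

1.0127


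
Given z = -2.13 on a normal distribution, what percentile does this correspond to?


CDF(z) = 0.5 * (1 + erf(z/sqrt(2)))
erf(-1.5061) = -0.9668
CDF = 0.0166
Percentile rank = 0.0166 * 100 = 1.66

1.66


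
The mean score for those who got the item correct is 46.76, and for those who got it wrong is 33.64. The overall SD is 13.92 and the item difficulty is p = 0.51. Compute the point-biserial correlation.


q = 1 - p = 0.49
rpb = ((M1 - M0) / SD) * sqrt(p * q)
rpb = ((46.76 - 33.64) / 13.92) * sqrt(0.51 * 0.49)
rpb = 0.4712

0.4712


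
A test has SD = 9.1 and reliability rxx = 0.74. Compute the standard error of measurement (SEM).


SEM = SD * sqrt(1 - rxx)
SEM = 9.1 * sqrt(1 - 0.74)
SEM = 9.1 * sqrt(0.26) = 9.1 * 0.509902
SEM = 4.6401

4.6401


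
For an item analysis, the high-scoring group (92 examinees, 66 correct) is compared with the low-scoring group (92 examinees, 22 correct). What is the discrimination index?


p_upper = 66/92 = 0.7174
p_lower = 22/92 = 0.2391
D = 0.7174 - 0.2391 = 0.4783

0.4783


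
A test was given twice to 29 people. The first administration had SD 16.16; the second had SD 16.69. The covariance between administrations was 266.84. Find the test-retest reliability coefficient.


r = cov(X,Y) / (SD_X * SD_Y)
r = 266.84 / (16.16 * 16.69)
r = 266.84 / 269.7104
r = 0.9894

0.9894


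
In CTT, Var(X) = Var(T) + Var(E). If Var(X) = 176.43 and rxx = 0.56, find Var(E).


var_true = rxx * var_obs = 0.56 * 176.43 = 98.8008
var_error = var_obs - var_true
var_error = 176.43 - 98.8008
var_error = 77.6292

77.6292


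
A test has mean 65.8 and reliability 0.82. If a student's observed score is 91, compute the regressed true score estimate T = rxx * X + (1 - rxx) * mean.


T_est = rxx * X + (1 - rxx) * mean
T_est = 0.82 * 91 + 0.18 * 65.8
T_est = 74.62 + 11.844
T_est = 86.464

86.464


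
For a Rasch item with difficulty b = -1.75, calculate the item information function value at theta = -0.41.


P = 1/(1+exp(-(-0.41--1.75))) = 0.7925
I = P*(1-P) = 0.7925 * 0.2075
I = 0.1644

0.1644


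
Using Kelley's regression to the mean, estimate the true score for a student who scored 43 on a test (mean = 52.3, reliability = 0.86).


T_est = rxx * X + (1 - rxx) * mean
T_est = 0.86 * 43 + 0.14 * 52.3
T_est = 36.98 + 7.322
T_est = 44.302

44.302


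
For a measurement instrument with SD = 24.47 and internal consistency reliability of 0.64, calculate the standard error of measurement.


SEM = SD * sqrt(1 - rxx)
SEM = 24.47 * sqrt(1 - 0.64)
SEM = 24.47 * sqrt(0.36) = 24.47 * 0.6
SEM = 14.682

14.682


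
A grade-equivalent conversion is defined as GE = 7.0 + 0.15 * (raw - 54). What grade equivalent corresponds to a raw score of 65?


raw - median = 65 - 54 = 11
slope * diff = 0.15 * 11 = 1.65
GE = 7.0 + 1.65
GE = 8.65

8.65


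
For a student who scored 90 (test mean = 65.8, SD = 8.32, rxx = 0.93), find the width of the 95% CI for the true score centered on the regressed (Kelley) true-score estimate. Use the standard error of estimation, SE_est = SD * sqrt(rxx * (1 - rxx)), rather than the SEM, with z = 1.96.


True score estimate = 0.93*90 + 0.07*65.8 = 88.306
SE_est = SD * sqrt(rxx * (1 - rxx)) = 8.32 * sqrt(0.93 * 0.07) = 8.32 * sqrt(0.0651) = 2.122823
CI = T_est +/- z * SE_est, so width = 2 * z * SE_est = 2 * 1.96 * 2.122823
Width = 8.3215

8.3215


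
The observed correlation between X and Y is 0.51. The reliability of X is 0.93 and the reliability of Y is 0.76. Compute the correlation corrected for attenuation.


r_corrected = rxy / sqrt(rxx * ryy)
= 0.51 / sqrt(0.93 * 0.76)
= 0.51 / sqrt(0.7068)
= 0.51 / 0.840714
r_corrected = 0.6066

0.6066


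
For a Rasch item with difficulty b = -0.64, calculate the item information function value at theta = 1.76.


P = 1/(1+exp(-(1.76--0.64))) = 0.9168
I = P*(1-P) = 0.9168 * 0.0832
I = 0.0763

0.0763


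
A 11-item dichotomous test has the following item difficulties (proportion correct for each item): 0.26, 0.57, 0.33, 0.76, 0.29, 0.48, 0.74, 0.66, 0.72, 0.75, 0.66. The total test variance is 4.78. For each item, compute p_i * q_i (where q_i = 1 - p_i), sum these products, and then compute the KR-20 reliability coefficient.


For each item, compute p_i * q_i:
  Item 1: 0.26 * 0.74 = 0.1924
  Item 2: 0.57 * 0.43 = 0.2451
  Item 3: 0.33 * 0.67 = 0.2211
  Item 4: 0.76 * 0.24 = 0.1824
  Item 5: 0.29 * 0.71 = 0.2059
  Item 6: 0.48 * 0.52 = 0.2496
  Item 7: 0.74 * 0.26 = 0.1924
  Item 8: 0.66 * 0.34 = 0.2244
  Item 9: 0.72 * 0.28 = 0.2016
  Item 10: 0.75 * 0.25 = 0.1875
  Item 11: 0.66 * 0.34 = 0.2244
Sum(p_i * q_i) = 0.1924 + 0.2451 + 0.2211 + 0.1824 + 0.2059 + 0.2496 + 0.1924 + 0.2244 + 0.2016 + 0.1875 + 0.2244 = 2.3268
KR-20 = (k/(k-1)) * (1 - Sum(p_i*q_i) / Var_total)
= (11/10) * (1 - 2.3268/4.78)
= 1.1 * 0.5132
KR-20 = 0.5645

0.5645


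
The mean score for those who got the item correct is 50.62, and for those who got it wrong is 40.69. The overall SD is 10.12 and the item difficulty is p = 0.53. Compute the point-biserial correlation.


q = 1 - p = 0.47
rpb = ((M1 - M0) / SD) * sqrt(p * q)
rpb = ((50.62 - 40.69) / 10.12) * sqrt(0.53 * 0.47)
rpb = 0.4897

0.4897


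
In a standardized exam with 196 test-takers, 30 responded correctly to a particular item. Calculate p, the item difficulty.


Item difficulty p = number correct / total examinees
p = 30 / 196
p = 0.1531

0.1531


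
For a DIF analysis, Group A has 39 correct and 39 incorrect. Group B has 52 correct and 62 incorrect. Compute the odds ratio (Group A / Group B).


Odds_A = 39/39 = 1.0
Odds_B = 52/62 = 0.8387
OR = Odds_A / Odds_B = 1.0 / 0.8387
Exactly, OR = (39 * 62) / (39 * 52) = 2418 / 2028
OR = 1.1923

1.1923


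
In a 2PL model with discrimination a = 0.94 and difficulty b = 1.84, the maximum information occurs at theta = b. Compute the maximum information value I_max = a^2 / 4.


For 2PL, max info at theta = b = 1.84
I_max = a^2 / 4 = 0.94^2 / 4
= 0.8836 / 4
I_max = 0.2209

0.2209


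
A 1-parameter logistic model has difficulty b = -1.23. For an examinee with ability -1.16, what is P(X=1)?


theta - b = -1.16 - -1.23 = 0.07
exp(-(theta - b)) = exp(-0.07) = 0.9324
P = 1 / (1 + 0.9324)
P = 0.5175

0.5175


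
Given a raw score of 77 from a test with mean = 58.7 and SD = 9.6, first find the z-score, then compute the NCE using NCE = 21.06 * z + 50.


z = (X - mean) / SD = (77 - 58.7) / 9.6
z = 18.3 / 9.6
z = 1.9063
NCE = NCE = 21.06z + 50
Carry z at full precision (z = 18.3 / 9.6) into the conversion:
NCE = 21.06 * (18.3 / 9.6) + 50 = 385.398 / 9.6 + 50
NCE = 40.1456 + 50
NCE = 90.1456

90.1456


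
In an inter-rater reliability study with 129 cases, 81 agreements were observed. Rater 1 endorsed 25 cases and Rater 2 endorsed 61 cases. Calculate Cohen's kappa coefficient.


P_o = 81/129 = 0.627907
P_e = (25*61 + 104*68) / 16641 = 0.516616
kappa = (P_o - P_e) / (1 - P_e)
kappa = (0.627907 - 0.516616) / (1 - 0.516616)
kappa = 0.2302

0.2302


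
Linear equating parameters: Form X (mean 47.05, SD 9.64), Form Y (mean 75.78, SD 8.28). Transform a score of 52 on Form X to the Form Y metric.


slope = SD_Y / SD_X = 8.28 / 9.64 ~ 0.8589
intercept = mean_Y - slope * mean_X = 75.78 - (8.28 / 9.64) * 47.05 ~ 35.3678
Y = slope * X + intercept. To avoid rounding drift from the rounded slope/intercept, evaluate the equivalent form Y = mean_Y + SD_Y * (X - mean_X) / SD_X at full precision:
Y = 75.78 + 8.28 * (52 - 47.05) / 9.64
Y = 75.78 + 8.28 * 4.95 / 9.64
Y = 75.78 + 40.986 / 9.64
Y = 75.78 + 4.2517
Y = 80.0317

80.0317


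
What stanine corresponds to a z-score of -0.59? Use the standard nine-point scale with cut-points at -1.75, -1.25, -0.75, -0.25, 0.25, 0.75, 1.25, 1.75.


Stanine boundaries: [-1.75, -1.25, -0.75, -0.25, 0.25, 0.75, 1.25, 1.75]
z = -0.59
Check each boundary:
  z >= -1.75 -> could be stanine 2
  z >= -1.25 -> could be stanine 3
  z >= -0.75 -> could be stanine 4
  z < -0.25
  z < 0.25
  z < 0.75
  z < 1.25
  z < 1.75
Highest qualifying boundary gives stanine = 4

4


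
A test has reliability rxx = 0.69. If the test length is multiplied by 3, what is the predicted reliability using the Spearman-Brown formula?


r_new = (n * rxx) / (1 + (n-1) * rxx)
r_new = (3 * 0.69) / (1 + 2 * 0.69)
r_new = 2.07 / 2.38
r_new = 0.8697

0.8697


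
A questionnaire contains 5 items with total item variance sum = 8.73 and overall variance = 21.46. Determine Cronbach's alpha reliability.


alpha = (k/(k-1)) * (1 - sum(si^2)/s_total^2)
= (5/4) * (1 - 8.73/21.46)
alpha = 0.7415

0.7415


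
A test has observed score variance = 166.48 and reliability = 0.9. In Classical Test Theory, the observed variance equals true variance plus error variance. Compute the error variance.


var_true = rxx * var_obs = 0.9 * 166.48 = 149.832
var_error = var_obs - var_true
var_error = 166.48 - 149.832
var_error = 16.648

16.648


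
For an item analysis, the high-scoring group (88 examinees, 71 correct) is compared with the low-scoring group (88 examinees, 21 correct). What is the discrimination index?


p_upper = 71/88 = 0.8068
p_lower = 21/88 = 0.2386
D = 0.8068 - 0.2386 = 0.5682

0.5682


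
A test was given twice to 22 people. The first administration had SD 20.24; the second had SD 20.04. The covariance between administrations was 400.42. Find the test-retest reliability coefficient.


r = cov(X,Y) / (SD_X * SD_Y)
r = 400.42 / (20.24 * 20.04)
r = 400.42 / 405.6096
r = 0.9872

0.9872


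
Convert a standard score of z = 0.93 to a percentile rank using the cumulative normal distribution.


CDF(z) = 0.5 * (1 + erf(z/sqrt(2)))
erf(0.6576) = 0.6476
CDF = 0.8238
Percentile rank = 0.8238 * 100 = 82.38

82.38


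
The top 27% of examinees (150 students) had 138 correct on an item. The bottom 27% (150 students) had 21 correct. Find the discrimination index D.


p_upper = 138/150 = 0.92
p_lower = 21/150 = 0.14
D = 0.92 - 0.14 = 0.78

0.78


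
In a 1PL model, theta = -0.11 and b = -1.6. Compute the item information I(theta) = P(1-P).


P = 1/(1+exp(-(-0.11--1.6))) = 0.8161
I = P*(1-P) = 0.8161 * 0.1839
I = 0.1501

0.1501


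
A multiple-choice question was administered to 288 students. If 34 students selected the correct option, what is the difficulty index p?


Item difficulty p = number correct / total examinees
p = 34 / 288
p = 0.1181

0.1181


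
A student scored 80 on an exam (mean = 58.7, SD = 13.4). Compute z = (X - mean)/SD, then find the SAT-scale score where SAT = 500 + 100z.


z = (X - mean) / SD = (80 - 58.7) / 13.4
z = 21.3 / 13.4
z = 1.5896
SAT-scale = SAT = 500 + 100z
Carry z at full precision (z = 21.3 / 13.4) into the conversion:
SAT-scale = 500 + 100 * (21.3 / 13.4) = 500 + 2130 / 13.4
SAT-scale = 500 + 158.9552
SAT-scale = 658.9552

658.9552


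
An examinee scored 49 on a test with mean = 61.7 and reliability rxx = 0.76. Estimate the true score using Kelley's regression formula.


T_est = rxx * X + (1 - rxx) * mean
T_est = 0.76 * 49 + 0.24 * 61.7
T_est = 37.24 + 14.808
T_est = 52.048

52.048


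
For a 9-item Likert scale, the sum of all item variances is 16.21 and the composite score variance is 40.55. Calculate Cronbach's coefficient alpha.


alpha = (k/(k-1)) * (1 - sum(si^2)/s_total^2)
= (9/8) * (1 - 16.21/40.55)
alpha = 0.6753

0.6753


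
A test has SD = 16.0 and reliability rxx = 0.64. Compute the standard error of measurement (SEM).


SEM = SD * sqrt(1 - rxx)
SEM = 16.0 * sqrt(1 - 0.64)
SEM = 16.0 * sqrt(0.36) = 16.0 * 0.6
SEM = 9.6

9.6


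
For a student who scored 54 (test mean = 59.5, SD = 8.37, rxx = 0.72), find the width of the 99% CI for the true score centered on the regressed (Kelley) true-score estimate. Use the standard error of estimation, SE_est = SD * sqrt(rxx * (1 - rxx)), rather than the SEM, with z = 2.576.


True score estimate = 0.72*54 + 0.28*59.5 = 55.54
SE_est = SD * sqrt(rxx * (1 - rxx)) = 8.37 * sqrt(0.72 * 0.28) = 8.37 * sqrt(0.2016) = 3.758121
CI = T_est +/- z * SE_est, so width = 2 * z * SE_est = 2 * 2.576 * 3.758121
Width = 19.3618

19.3618


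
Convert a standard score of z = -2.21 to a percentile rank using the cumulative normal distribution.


CDF(z) = 0.5 * (1 + erf(z/sqrt(2)))
erf(-1.5627) = -0.9729
CDF = 0.0136
Percentile rank = 0.0136 * 100 = 1.36

1.36


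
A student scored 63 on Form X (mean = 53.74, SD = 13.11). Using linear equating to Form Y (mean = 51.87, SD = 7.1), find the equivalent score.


slope = SD_Y / SD_X = 7.1 / 13.11 ~ 0.5416
intercept = mean_Y - slope * mean_X = 51.87 - (7.1 / 13.11) * 53.74 ~ 22.766
Y = slope * X + intercept. To avoid rounding drift from the rounded slope/intercept, evaluate the equivalent form Y = mean_Y + SD_Y * (X - mean_X) / SD_X at full precision:
Y = 51.87 + 7.1 * (63 - 53.74) / 13.11
Y = 51.87 + 7.1 * 9.26 / 13.11
Y = 51.87 + 65.746 / 13.11
Y = 51.87 + 5.015
Y = 56.885

56.885


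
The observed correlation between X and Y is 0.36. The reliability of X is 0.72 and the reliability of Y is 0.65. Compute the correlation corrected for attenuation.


r_corrected = rxy / sqrt(rxx * ryy)
= 0.36 / sqrt(0.72 * 0.65)
= 0.36 / sqrt(0.468)
= 0.36 / 0.684105
r_corrected = 0.5262

0.5262


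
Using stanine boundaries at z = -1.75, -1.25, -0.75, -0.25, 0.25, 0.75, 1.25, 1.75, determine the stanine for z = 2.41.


Stanine boundaries: [-1.75, -1.25, -0.75, -0.25, 0.25, 0.75, 1.25, 1.75]
z = 2.41
Check each boundary:
  z >= -1.75 -> could be stanine 2
  z >= -1.25 -> could be stanine 3
  z >= -0.75 -> could be stanine 4
  z >= -0.25 -> could be stanine 5
  z >= 0.25 -> could be stanine 6
  z >= 0.75 -> could be stanine 7
  z >= 1.25 -> could be stanine 8
  z >= 1.75 -> could be stanine 9
Highest qualifying boundary gives stanine = 9

9


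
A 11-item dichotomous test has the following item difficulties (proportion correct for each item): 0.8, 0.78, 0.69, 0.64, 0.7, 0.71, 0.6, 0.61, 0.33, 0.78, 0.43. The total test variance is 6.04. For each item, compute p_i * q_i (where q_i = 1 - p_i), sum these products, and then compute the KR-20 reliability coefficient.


For each item, compute p_i * q_i:
  Item 1: 0.8 * 0.2 = 0.16
  Item 2: 0.78 * 0.22 = 0.1716
  Item 3: 0.69 * 0.31 = 0.2139
  Item 4: 0.64 * 0.36 = 0.2304
  Item 5: 0.7 * 0.3 = 0.21
  Item 6: 0.71 * 0.29 = 0.2059
  Item 7: 0.6 * 0.4 = 0.24
  Item 8: 0.61 * 0.39 = 0.2379
  Item 9: 0.33 * 0.67 = 0.2211
  Item 10: 0.78 * 0.22 = 0.1716
  Item 11: 0.43 * 0.57 = 0.2451
Sum(p_i * q_i) = 0.16 + 0.1716 + 0.2139 + 0.2304 + 0.21 + 0.2059 + 0.24 + 0.2379 + 0.2211 + 0.1716 + 0.2451 = 2.3075
KR-20 = (k/(k-1)) * (1 - Sum(p_i*q_i) / Var_total)
= (11/10) * (1 - 2.3075/6.04)
= 1.1 * 0.618
KR-20 = 0.6798

0.6798


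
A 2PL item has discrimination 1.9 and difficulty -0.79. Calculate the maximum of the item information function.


For 2PL, max info at theta = b = -0.79
I_max = a^2 / 4 = 1.9^2 / 4
= 3.61 / 4
I_max = 0.9025

0.9025


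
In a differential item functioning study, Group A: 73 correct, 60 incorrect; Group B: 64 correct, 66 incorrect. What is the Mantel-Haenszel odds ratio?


Odds_A = 73/60 = 1.2167
Odds_B = 64/66 = 0.9697
OR = Odds_A / Odds_B = 1.2167 / 0.9697
Exactly, OR = (73 * 66) / (60 * 64) = 4818 / 3840
OR = 1.2547

1.2547


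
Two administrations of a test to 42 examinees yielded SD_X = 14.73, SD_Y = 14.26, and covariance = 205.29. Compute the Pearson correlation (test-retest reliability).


r = cov(X,Y) / (SD_X * SD_Y)
r = 205.29 / (14.73 * 14.26)
r = 205.29 / 210.0498
r = 0.9773

0.9773


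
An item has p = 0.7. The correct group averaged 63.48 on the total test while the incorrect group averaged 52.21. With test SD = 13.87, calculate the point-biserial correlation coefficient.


q = 1 - p = 0.3
rpb = ((M1 - M0) / SD) * sqrt(p * q)
rpb = ((63.48 - 52.21) / 13.87) * sqrt(0.7 * 0.3)
rpb = 0.3724

0.3724


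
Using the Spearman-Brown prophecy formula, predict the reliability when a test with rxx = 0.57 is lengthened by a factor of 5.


r_new = (n * rxx) / (1 + (n-1) * rxx)
r_new = (5 * 0.57) / (1 + 4 * 0.57)
r_new = 2.85 / 3.28
r_new = 0.8689

0.8689


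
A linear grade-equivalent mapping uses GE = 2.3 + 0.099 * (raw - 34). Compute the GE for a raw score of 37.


raw - median = 37 - 34 = 3
slope * diff = 0.099 * 3 = 0.297
GE = 2.3 + 0.297
GE = 2.597

2.597


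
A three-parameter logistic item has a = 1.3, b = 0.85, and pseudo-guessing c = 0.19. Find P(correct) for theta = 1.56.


logit = 1.3*(1.56 - 0.85) = 0.923
P* = 1/(1 + exp(-0.923)) = 0.7157
P = 0.19 + (1 - 0.19) * 0.7157
P = 0.7697

0.7697


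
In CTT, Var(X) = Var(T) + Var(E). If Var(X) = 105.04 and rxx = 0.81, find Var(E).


var_true = rxx * var_obs = 0.81 * 105.04 = 85.0824
var_error = var_obs - var_true
var_error = 105.04 - 85.0824
var_error = 19.9576

19.9576


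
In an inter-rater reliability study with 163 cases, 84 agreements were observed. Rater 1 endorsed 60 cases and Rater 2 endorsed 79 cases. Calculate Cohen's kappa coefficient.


P_o = 84/163 = 0.515337
P_e = (60*79 + 103*84) / 26569 = 0.504046
kappa = (P_o - P_e) / (1 - P_e)
kappa = (0.515337 - 0.504046) / (1 - 0.504046)
kappa = 0.0228

0.0228


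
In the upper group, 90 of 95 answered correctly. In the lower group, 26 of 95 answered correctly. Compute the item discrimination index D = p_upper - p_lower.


p_upper = 90/95 = 0.9474
p_lower = 26/95 = 0.2737
D = 0.9474 - 0.2737 = 0.6737

0.6737


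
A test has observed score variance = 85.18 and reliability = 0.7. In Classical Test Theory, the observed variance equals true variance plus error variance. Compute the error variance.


var_true = rxx * var_obs = 0.7 * 85.18 = 59.626
var_error = var_obs - var_true
var_error = 85.18 - 59.626
var_error = 25.554

25.554


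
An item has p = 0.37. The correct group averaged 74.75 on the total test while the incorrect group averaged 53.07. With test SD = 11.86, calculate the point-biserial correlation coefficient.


q = 1 - p = 0.63
rpb = ((M1 - M0) / SD) * sqrt(p * q)
rpb = ((74.75 - 53.07) / 11.86) * sqrt(0.37 * 0.63)
rpb = 0.8826

0.8826


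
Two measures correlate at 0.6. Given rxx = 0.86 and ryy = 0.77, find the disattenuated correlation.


r_corrected = rxy / sqrt(rxx * ryy)
= 0.6 / sqrt(0.86 * 0.77)
= 0.6 / sqrt(0.6622)
= 0.6 / 0.813757
r_corrected = 0.7373

0.7373


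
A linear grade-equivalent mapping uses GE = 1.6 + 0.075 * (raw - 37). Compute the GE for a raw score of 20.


raw - median = 20 - 37 = -17
slope * diff = 0.075 * -17 = -1.275
GE = 1.6 + -1.275
GE = 0.325

0.325


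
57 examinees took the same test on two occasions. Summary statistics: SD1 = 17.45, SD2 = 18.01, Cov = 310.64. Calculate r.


r = cov(X,Y) / (SD_X * SD_Y)
r = 310.64 / (17.45 * 18.01)
r = 310.64 / 314.2745
r = 0.9884

0.9884


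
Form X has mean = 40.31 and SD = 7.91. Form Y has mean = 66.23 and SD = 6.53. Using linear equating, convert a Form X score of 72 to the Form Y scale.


slope = SD_Y / SD_X = 6.53 / 7.91 ~ 0.8255
intercept = mean_Y - slope * mean_X = 66.23 - (6.53 / 7.91) * 40.31 ~ 32.9526
Y = slope * X + intercept. To avoid rounding drift from the rounded slope/intercept, evaluate the equivalent form Y = mean_Y + SD_Y * (X - mean_X) / SD_X at full precision:
Y = 66.23 + 6.53 * (72 - 40.31) / 7.91
Y = 66.23 + 6.53 * 31.69 / 7.91
Y = 66.23 + 206.9357 / 7.91
Y = 66.23 + 26.1613
Y = 92.3913

92.3913


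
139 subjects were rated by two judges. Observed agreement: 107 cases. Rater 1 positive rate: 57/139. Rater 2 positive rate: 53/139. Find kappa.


P_o = 107/139 = 0.769784
P_e = (57*53 + 82*86) / 19321 = 0.52135
kappa = (P_o - P_e) / (1 - P_e)
kappa = (0.769784 - 0.52135) / (1 - 0.52135)
kappa = 0.519

0.519


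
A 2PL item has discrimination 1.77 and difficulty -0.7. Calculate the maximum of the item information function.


For 2PL, max info at theta = b = -0.7
I_max = a^2 / 4 = 1.77^2 / 4
= 3.1329 / 4
I_max = 0.7832

0.7832


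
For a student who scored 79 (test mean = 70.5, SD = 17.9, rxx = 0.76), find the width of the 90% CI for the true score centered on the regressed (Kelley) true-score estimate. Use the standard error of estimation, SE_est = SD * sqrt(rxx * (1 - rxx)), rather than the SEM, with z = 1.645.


True score estimate = 0.76*79 + 0.24*70.5 = 76.96
SE_est = SD * sqrt(rxx * (1 - rxx)) = 17.9 * sqrt(0.76 * 0.24) = 17.9 * sqrt(0.1824) = 7.644788
CI = T_est +/- z * SE_est, so width = 2 * z * SE_est = 2 * 1.645 * 7.644788
Width = 25.1514

25.1514


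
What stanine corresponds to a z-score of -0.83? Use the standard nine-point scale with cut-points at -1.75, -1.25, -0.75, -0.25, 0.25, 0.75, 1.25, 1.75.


Stanine boundaries: [-1.75, -1.25, -0.75, -0.25, 0.25, 0.75, 1.25, 1.75]
z = -0.83
Check each boundary:
  z >= -1.75 -> could be stanine 2
  z >= -1.25 -> could be stanine 3
  z < -0.75
  z < -0.25
  z < 0.25
  z < 0.75
  z < 1.25
  z < 1.75
Highest qualifying boundary gives stanine = 3

3


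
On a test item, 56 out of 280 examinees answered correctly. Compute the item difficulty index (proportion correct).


Item difficulty p = number correct / total examinees
p = 56 / 280
p = 0.2

0.2


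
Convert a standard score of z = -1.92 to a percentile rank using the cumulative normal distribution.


CDF(z) = 0.5 * (1 + erf(z/sqrt(2)))
erf(-1.3576) = -0.9451
CDF = 0.0274
Percentile rank = 0.0274 * 100 = 2.74

2.74


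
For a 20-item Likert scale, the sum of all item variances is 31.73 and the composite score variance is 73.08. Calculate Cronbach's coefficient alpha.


alpha = (k/(k-1)) * (1 - sum(si^2)/s_total^2)
= (20/19) * (1 - 31.73/73.08)
alpha = 0.5956

0.5956


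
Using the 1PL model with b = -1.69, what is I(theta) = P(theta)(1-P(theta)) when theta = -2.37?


P = 1/(1+exp(-(-2.37--1.69))) = 0.3363
I = P*(1-P) = 0.3363 * 0.6637
I = 0.2232

0.2232


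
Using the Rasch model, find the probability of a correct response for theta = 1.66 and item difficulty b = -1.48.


theta - b = 1.66 - -1.48 = 3.14
exp(-(theta - b)) = exp(-3.14) = 0.0433
P = 1 / (1 + 0.0433)
P = 0.9585

0.9585


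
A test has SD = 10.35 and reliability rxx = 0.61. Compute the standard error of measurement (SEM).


SEM = SD * sqrt(1 - rxx)
SEM = 10.35 * sqrt(1 - 0.61)
SEM = 10.35 * sqrt(0.39) = 10.35 * 0.6245
SEM = 6.4636

6.4636


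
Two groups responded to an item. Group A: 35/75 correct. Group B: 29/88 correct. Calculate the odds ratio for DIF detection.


Odds_A = 35/40 = 0.875
Odds_B = 29/59 = 0.4915
OR = Odds_A / Odds_B = 0.875 / 0.4915
Exactly, OR = (35 * 59) / (40 * 29) = 2065 / 1160
OR = 1.7802

1.7802


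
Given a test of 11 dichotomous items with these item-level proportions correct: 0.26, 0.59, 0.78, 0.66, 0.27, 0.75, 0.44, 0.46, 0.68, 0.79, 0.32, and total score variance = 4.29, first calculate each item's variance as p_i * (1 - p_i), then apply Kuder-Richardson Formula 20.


For each item, compute p_i * q_i:
  Item 1: 0.26 * 0.74 = 0.1924
  Item 2: 0.59 * 0.41 = 0.2419
  Item 3: 0.78 * 0.22 = 0.1716
  Item 4: 0.66 * 0.34 = 0.2244
  Item 5: 0.27 * 0.73 = 0.1971
  Item 6: 0.75 * 0.25 = 0.1875
  Item 7: 0.44 * 0.56 = 0.2464
  Item 8: 0.46 * 0.54 = 0.2484
  Item 9: 0.68 * 0.32 = 0.2176
  Item 10: 0.79 * 0.21 = 0.1659
  Item 11: 0.32 * 0.68 = 0.2176
Sum(p_i * q_i) = 0.1924 + 0.2419 + 0.1716 + 0.2244 + 0.1971 + 0.1875 + 0.2464 + 0.2484 + 0.2176 + 0.1659 + 0.2176 = 2.3108
KR-20 = (k/(k-1)) * (1 - Sum(p_i*q_i) / Var_total)
= (11/10) * (1 - 2.3108/4.29)
= 1.1 * 0.4614
KR-20 = 0.5075

0.5075


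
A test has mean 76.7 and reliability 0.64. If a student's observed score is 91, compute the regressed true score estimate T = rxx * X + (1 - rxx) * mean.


T_est = rxx * X + (1 - rxx) * mean
T_est = 0.64 * 91 + 0.36 * 76.7
T_est = 58.24 + 27.612
T_est = 85.852

85.852


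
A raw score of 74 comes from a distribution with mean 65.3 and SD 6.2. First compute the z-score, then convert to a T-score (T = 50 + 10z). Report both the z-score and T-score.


z = (X - mean) / SD = (74 - 65.3) / 6.2
z = 8.7 / 6.2
z = 1.4032
T-score = T = 50 + 10z
Carry z at full precision (z = 8.7 / 6.2) into the conversion:
T-score = 50 + 10 * (8.7 / 6.2) = 50 + 87 / 6.2
T-score = 50 + 14.0323
T-score = 64.0323

64.0323


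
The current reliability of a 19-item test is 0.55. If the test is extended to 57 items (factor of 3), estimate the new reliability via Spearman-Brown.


r_new = (n * rxx) / (1 + (n-1) * rxx)
r_new = (3 * 0.55) / (1 + 2 * 0.55)
r_new = 1.65 / 2.1
r_new = 0.7857

0.7857


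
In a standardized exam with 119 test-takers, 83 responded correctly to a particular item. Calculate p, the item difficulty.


Item difficulty p = number correct / total examinees
p = 83 / 119
p = 0.6975

0.6975


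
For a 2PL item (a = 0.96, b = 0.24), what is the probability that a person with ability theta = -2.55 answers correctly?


a*(theta - b) = 0.96 * (-2.55 - 0.24) = -2.6784
exp(--2.6784) = 14.5618
P = 1 / (1 + 14.5618)
P = 0.0643

0.0643


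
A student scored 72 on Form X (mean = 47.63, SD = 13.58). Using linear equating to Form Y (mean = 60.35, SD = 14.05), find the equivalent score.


slope = SD_Y / SD_X = 14.05 / 13.58 ~ 1.0346
intercept = mean_Y - slope * mean_X = 60.35 - (14.05 / 13.58) * 47.63 ~ 11.0715
Y = slope * X + intercept. To avoid rounding drift from the rounded slope/intercept, evaluate the equivalent form Y = mean_Y + SD_Y * (X - mean_X) / SD_X at full precision:
Y = 60.35 + 14.05 * (72 - 47.63) / 13.58
Y = 60.35 + 14.05 * 24.37 / 13.58
Y = 60.35 + 342.3985 / 13.58
Y = 60.35 + 25.2134
Y = 85.5634

85.5634


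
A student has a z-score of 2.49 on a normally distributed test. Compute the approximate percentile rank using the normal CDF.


CDF(z) = 0.5 * (1 + erf(z/sqrt(2)))
erf(1.7607) = 0.9872
CDF = 0.9936
Percentile rank = 0.9936 * 100 = 99.36

99.36


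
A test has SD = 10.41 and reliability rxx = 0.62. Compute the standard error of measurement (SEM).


SEM = SD * sqrt(1 - rxx)
SEM = 10.41 * sqrt(1 - 0.62)
SEM = 10.41 * sqrt(0.38) = 10.41 * 0.616441
SEM = 6.4172

6.4172


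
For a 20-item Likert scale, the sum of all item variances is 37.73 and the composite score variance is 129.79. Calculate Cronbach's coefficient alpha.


alpha = (k/(k-1)) * (1 - sum(si^2)/s_total^2)
= (20/19) * (1 - 37.73/129.79)
alpha = 0.7466

0.7466


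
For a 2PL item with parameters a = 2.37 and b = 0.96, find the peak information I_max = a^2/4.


For 2PL, max info at theta = b = 0.96
I_max = a^2 / 4 = 2.37^2 / 4
= 5.6169 / 4
I_max = 1.4042

1.4042


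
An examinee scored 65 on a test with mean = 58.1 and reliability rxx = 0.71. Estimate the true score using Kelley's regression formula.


T_est = rxx * X + (1 - rxx) * mean
T_est = 0.71 * 65 + 0.29 * 58.1
T_est = 46.15 + 16.849
T_est = 62.999

62.999


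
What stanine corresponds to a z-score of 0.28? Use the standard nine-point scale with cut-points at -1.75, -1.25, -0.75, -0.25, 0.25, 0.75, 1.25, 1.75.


Stanine boundaries: [-1.75, -1.25, -0.75, -0.25, 0.25, 0.75, 1.25, 1.75]
z = 0.28
Check each boundary:
  z >= -1.75 -> could be stanine 2
  z >= -1.25 -> could be stanine 3
  z >= -0.75 -> could be stanine 4
  z >= -0.25 -> could be stanine 5
  z >= 0.25 -> could be stanine 6
  z < 0.75
  z < 1.25
  z < 1.75
Highest qualifying boundary gives stanine = 6

6


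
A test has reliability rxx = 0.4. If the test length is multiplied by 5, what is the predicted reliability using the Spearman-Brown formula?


r_new = (n * rxx) / (1 + (n-1) * rxx)
r_new = (5 * 0.4) / (1 + 4 * 0.4)
r_new = 2.0 / 2.6
r_new = 0.7692

0.7692


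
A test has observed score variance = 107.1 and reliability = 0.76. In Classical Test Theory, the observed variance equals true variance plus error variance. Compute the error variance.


var_true = rxx * var_obs = 0.76 * 107.1 = 81.396
var_error = var_obs - var_true
var_error = 107.1 - 81.396
var_error = 25.704

25.704


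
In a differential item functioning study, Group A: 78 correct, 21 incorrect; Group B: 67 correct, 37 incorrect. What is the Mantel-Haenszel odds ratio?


Odds_A = 78/21 = 3.7143
Odds_B = 67/37 = 1.8108
OR = Odds_A / Odds_B = 3.7143 / 1.8108
Exactly, OR = (78 * 37) / (21 * 67) = 2886 / 1407
OR = 2.0512

2.0512


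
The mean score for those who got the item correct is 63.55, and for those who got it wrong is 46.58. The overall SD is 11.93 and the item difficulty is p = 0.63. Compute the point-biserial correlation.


q = 1 - p = 0.37
rpb = ((M1 - M0) / SD) * sqrt(p * q)
rpb = ((63.55 - 46.58) / 11.93) * sqrt(0.63 * 0.37)
rpb = 0.6868

0.6868


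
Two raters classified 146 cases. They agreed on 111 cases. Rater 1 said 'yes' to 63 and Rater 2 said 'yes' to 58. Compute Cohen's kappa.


P_o = 111/146 = 0.760274
P_e = (63*58 + 83*88) / 21316 = 0.514074
kappa = (P_o - P_e) / (1 - P_e)
kappa = (0.760274 - 0.514074) / (1 - 0.514074)
kappa = 0.5067

0.5067


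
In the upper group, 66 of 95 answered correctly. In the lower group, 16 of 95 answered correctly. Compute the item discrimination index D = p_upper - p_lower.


p_upper = 66/95 = 0.6947
p_lower = 16/95 = 0.1684
D = 0.6947 - 0.1684 = 0.5263

0.5263


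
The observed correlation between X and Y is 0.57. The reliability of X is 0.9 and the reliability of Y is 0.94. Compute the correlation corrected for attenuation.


r_corrected = rxy / sqrt(rxx * ryy)
= 0.57 / sqrt(0.9 * 0.94)
= 0.57 / sqrt(0.846)
= 0.57 / 0.919783
r_corrected = 0.6197

0.6197


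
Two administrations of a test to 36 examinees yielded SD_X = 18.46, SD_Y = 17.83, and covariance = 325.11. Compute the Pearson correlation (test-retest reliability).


r = cov(X,Y) / (SD_X * SD_Y)
r = 325.11 / (18.46 * 17.83)
r = 325.11 / 329.1418
r = 0.9878

0.9878


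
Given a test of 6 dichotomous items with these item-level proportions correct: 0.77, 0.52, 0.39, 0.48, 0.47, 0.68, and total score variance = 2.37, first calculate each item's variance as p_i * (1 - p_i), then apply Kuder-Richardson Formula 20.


For each item, compute p_i * q_i:
  Item 1: 0.77 * 0.23 = 0.1771
  Item 2: 0.52 * 0.48 = 0.2496
  Item 3: 0.39 * 0.61 = 0.2379
  Item 4: 0.48 * 0.52 = 0.2496
  Item 5: 0.47 * 0.53 = 0.2491
  Item 6: 0.68 * 0.32 = 0.2176
Sum(p_i * q_i) = 0.1771 + 0.2496 + 0.2379 + 0.2496 + 0.2491 + 0.2176 = 1.3809
KR-20 = (k/(k-1)) * (1 - Sum(p_i*q_i) / Var_total)
= (6/5) * (1 - 1.3809/2.37)
= 1.2 * 0.4173
KR-20 = 0.5008

0.5008


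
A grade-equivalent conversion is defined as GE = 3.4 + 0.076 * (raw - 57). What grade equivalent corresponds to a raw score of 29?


raw - median = 29 - 57 = -28
slope * diff = 0.076 * -28 = -2.128
GE = 3.4 + -2.128
GE = 1.272

1.272


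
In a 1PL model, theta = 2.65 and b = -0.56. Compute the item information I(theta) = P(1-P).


P = 1/(1+exp(-(2.65--0.56))) = 0.9612
I = P*(1-P) = 0.9612 * 0.0388
I = 0.0373

0.0373


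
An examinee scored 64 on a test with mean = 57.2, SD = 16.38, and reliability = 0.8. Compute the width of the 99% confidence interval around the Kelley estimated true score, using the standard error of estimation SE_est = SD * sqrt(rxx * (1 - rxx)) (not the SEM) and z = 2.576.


True score estimate = 0.8*64 + 0.2*57.2 = 62.64
SE_est = SD * sqrt(rxx * (1 - rxx)) = 16.38 * sqrt(0.8 * 0.2) = 16.38 * sqrt(0.16) = 6.552
CI = T_est +/- z * SE_est, so width = 2 * z * SE_est = 2 * 2.576 * 6.552
Width = 33.7559

33.7559


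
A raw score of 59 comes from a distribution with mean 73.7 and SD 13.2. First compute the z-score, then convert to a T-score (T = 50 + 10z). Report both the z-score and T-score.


z = (X - mean) / SD = (59 - 73.7) / 13.2
z = -14.7 / 13.2
z = -1.1136
T-score = T = 50 + 10z
Carry z at full precision (z = -14.7 / 13.2) into the conversion:
T-score = 50 + 10 * (-14.7 / 13.2) = 50 + -147 / 13.2
T-score = 50 + -11.1364
T-score = 38.8636

38.8636


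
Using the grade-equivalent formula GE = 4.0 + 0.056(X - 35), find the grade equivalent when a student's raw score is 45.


raw - median = 45 - 35 = 10
slope * diff = 0.056 * 10 = 0.56
GE = 4.0 + 0.56
GE = 4.56

4.56


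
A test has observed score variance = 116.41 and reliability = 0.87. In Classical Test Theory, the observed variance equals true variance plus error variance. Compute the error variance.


var_true = rxx * var_obs = 0.87 * 116.41 = 101.2767
var_error = var_obs - var_true
var_error = 116.41 - 101.2767
var_error = 15.1333

15.1333


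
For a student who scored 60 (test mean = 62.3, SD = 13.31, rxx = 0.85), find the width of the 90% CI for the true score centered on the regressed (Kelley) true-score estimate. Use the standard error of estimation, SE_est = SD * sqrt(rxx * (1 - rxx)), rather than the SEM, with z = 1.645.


True score estimate = 0.85*60 + 0.15*62.3 = 60.345
SE_est = SD * sqrt(rxx * (1 - rxx)) = 13.31 * sqrt(0.85 * 0.15) = 13.31 * sqrt(0.1275) = 4.752621
CI = T_est +/- z * SE_est, so width = 2 * z * SE_est = 2 * 1.645 * 4.752621
Width = 15.6361

15.6361


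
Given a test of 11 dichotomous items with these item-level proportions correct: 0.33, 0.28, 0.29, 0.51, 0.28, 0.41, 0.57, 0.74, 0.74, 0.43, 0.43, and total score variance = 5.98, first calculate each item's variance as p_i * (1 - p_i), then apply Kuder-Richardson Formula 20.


For each item, compute p_i * q_i:
  Item 1: 0.33 * 0.67 = 0.2211
  Item 2: 0.28 * 0.72 = 0.2016
  Item 3: 0.29 * 0.71 = 0.2059
  Item 4: 0.51 * 0.49 = 0.2499
  Item 5: 0.28 * 0.72 = 0.2016
  Item 6: 0.41 * 0.59 = 0.2419
  Item 7: 0.57 * 0.43 = 0.2451
  Item 8: 0.74 * 0.26 = 0.1924
  Item 9: 0.74 * 0.26 = 0.1924
  Item 10: 0.43 * 0.57 = 0.2451
  Item 11: 0.43 * 0.57 = 0.2451
Sum(p_i * q_i) = 0.2211 + 0.2016 + 0.2059 + 0.2499 + 0.2016 + 0.2419 + 0.2451 + 0.1924 + 0.1924 + 0.2451 + 0.2451 = 2.4421
KR-20 = (k/(k-1)) * (1 - Sum(p_i*q_i) / Var_total)
= (11/10) * (1 - 2.4421/5.98)
= 1.1 * 0.5916
KR-20 = 0.6508

0.6508


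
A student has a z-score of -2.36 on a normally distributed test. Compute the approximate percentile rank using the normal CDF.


CDF(z) = 0.5 * (1 + erf(z/sqrt(2)))
erf(-1.6688) = -0.9817
CDF = 0.0091
Percentile rank = 0.0091 * 100 = 0.91

0.91


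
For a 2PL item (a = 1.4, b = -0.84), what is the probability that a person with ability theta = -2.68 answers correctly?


a*(theta - b) = 1.4 * (-2.68 - -0.84) = -2.576
exp(--2.576) = 13.1445
P = 1 / (1 + 13.1445)
P = 0.0707

0.0707


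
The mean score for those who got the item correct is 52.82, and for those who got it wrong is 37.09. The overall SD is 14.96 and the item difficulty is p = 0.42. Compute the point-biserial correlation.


q = 1 - p = 0.58
rpb = ((M1 - M0) / SD) * sqrt(p * q)
rpb = ((52.82 - 37.09) / 14.96) * sqrt(0.42 * 0.58)
rpb = 0.519

0.519


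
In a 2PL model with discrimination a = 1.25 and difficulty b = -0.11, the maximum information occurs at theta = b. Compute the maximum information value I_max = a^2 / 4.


For 2PL, max info at theta = b = -0.11
I_max = a^2 / 4 = 1.25^2 / 4
= 1.5625 / 4
I_max = 0.3906

0.3906


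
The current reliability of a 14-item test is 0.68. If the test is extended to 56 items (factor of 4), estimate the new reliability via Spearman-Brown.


r_new = (n * rxx) / (1 + (n-1) * rxx)
r_new = (4 * 0.68) / (1 + 3 * 0.68)
r_new = 2.72 / 3.04
r_new = 0.8947

0.8947


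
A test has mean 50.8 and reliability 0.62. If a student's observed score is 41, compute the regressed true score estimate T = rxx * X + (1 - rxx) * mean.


T_est = rxx * X + (1 - rxx) * mean
T_est = 0.62 * 41 + 0.38 * 50.8
T_est = 25.42 + 19.304
T_est = 44.724

44.724


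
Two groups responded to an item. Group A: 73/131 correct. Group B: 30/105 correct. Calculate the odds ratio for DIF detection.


Odds_A = 73/58 = 1.2586
Odds_B = 30/75 = 0.4
OR = Odds_A / Odds_B = 1.2586 / 0.4
Exactly, OR = (73 * 75) / (58 * 30) = 5475 / 1740
OR = 3.1466

3.1466


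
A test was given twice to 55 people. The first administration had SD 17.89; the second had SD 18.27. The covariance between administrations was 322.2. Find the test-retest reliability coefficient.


r = cov(X,Y) / (SD_X * SD_Y)
r = 322.2 / (17.89 * 18.27)
r = 322.2 / 326.8503
r = 0.9858

0.9858


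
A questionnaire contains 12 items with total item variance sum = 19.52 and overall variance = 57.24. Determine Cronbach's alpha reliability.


alpha = (k/(k-1)) * (1 - sum(si^2)/s_total^2)
= (12/11) * (1 - 19.52/57.24)
alpha = 0.7189

0.7189


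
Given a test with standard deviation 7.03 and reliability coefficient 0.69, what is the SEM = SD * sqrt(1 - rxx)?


SEM = SD * sqrt(1 - rxx)
SEM = 7.03 * sqrt(1 - 0.69)
SEM = 7.03 * sqrt(0.31) = 7.03 * 0.556776
SEM = 3.9141

3.9141


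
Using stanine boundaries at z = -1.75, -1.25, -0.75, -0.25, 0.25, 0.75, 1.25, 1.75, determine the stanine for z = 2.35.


Stanine boundaries: [-1.75, -1.25, -0.75, -0.25, 0.25, 0.75, 1.25, 1.75]
z = 2.35
Check each boundary:
  z >= -1.75 -> could be stanine 2
  z >= -1.25 -> could be stanine 3
  z >= -0.75 -> could be stanine 4
  z >= -0.25 -> could be stanine 5
  z >= 0.25 -> could be stanine 6
  z >= 0.75 -> could be stanine 7
  z >= 1.25 -> could be stanine 8
  z >= 1.75 -> could be stanine 9
Highest qualifying boundary gives stanine = 9

9


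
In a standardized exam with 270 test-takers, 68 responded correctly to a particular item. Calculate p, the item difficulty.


Item difficulty p = number correct / total examinees
p = 68 / 270
p = 0.2519

0.2519


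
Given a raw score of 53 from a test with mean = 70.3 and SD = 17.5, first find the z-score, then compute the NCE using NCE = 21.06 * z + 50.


z = (X - mean) / SD = (53 - 70.3) / 17.5
z = -17.3 / 17.5
z = -0.9886
NCE = NCE = 21.06z + 50
Carry z at full precision (z = -17.3 / 17.5) into the conversion:
NCE = 21.06 * (-17.3 / 17.5) + 50 = -364.338 / 17.5 + 50
NCE = -20.8193 + 50
NCE = 29.1807

29.1807


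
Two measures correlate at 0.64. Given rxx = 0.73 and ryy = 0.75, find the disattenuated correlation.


r_corrected = rxy / sqrt(rxx * ryy)
= 0.64 / sqrt(0.73 * 0.75)
= 0.64 / sqrt(0.5475)
= 0.64 / 0.739932
r_corrected = 0.8649

0.8649


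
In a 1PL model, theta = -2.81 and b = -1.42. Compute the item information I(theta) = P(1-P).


P = 1/(1+exp(-(-2.81--1.42))) = 0.1994
I = P*(1-P) = 0.1994 * 0.8006
I = 0.1596

0.1596


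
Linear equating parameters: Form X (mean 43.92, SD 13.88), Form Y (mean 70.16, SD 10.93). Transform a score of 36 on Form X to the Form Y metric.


slope = SD_Y / SD_X = 10.93 / 13.88 ~ 0.7875
intercept = mean_Y - slope * mean_X = 70.16 - (10.93 / 13.88) * 43.92 ~ 35.5746
Y = slope * X + intercept. To avoid rounding drift from the rounded slope/intercept, evaluate the equivalent form Y = mean_Y + SD_Y * (X - mean_X) / SD_X at full precision:
Y = 70.16 + 10.93 * (36 - 43.92) / 13.88
Y = 70.16 - 10.93 * 7.92 / 13.88
Y = 70.16 - 86.5656 / 13.88
Y = 70.16 - 6.2367
Y = 63.9233

63.9233
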